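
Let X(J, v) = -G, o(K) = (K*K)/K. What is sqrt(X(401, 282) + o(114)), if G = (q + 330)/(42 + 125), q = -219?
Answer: 3*sqrt(351201)/167 ≈ 10.646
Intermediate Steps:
o(K) = K (o(K) = K**2/K = K)
G = 111/167 (G = (-219 + 330)/(42 + 125) = 111/167 ≈ 0.66467)
X(J, v) = -111/167 (X(J, v) = -1*111/167 = -111/167)
sqrt(X(401, 282) + o(114)) = sqrt(-111/167 + 114) = sqrt(18927/167) = 3*sqrt(351201)/167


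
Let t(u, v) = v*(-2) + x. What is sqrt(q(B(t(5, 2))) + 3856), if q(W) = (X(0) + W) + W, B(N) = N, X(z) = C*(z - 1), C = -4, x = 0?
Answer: 6*sqrt(107) ≈ 62.064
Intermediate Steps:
t(u, v) = -2*v (t(u, v) = v*(-2) + 0 = -2*v + 0 = -2*v)
X(z) = 4 - 4*z (X(z) = -4*(z - 1) = -4*(-1 + z) = 4 - 4*z)
q(W) = 4 + 2*W (q(W) = ((4 - 4*0) + W) + W = ((4 + 0) + W) + W = (4 + W) + W = 4 + 2*W)
sqrt(q(B(t(5, 2))) + 3856) = sqrt((4 + 2*(-2*2)) + 3856) = sqrt((4 + 2*(-4)) + 3856) = sqrt((4 - 8) + 3856) = sqrt(-4 + 3856) = sqrt(3852) = 6*sqrt(107)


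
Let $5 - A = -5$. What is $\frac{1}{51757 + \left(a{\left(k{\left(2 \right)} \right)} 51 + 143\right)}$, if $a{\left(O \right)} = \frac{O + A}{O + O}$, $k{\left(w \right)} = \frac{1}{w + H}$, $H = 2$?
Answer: $\frac{2}{105891} \approx 1.8887 \cdot 10^{-5}$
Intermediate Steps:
$A = 10$ ($A = 5 - -5 = 5 + 5 = 10$)
$k{\left(w \right)} = \frac{1}{2 + w}$ ($k{\left(w \right)} = \frac{1}{w + 2} = \frac{1}{2 + w}$)
$a{\left(O \right)} = \frac{10 + O}{2 O}$ ($a{\left(O \right)} = \frac{O + 10}{O + O} = \frac{10 + O}{2 O}$)
$\frac{1}{51757 + \left(a{\left(k{\left(2 \right)} \right)} 51 + 143\right)} = \frac{1}{51757 + \left(\frac{10 + \frac{1}{2 + 2}}{2 \frac{1}{2 + 2}} \cdot 51 + 143\right)} = \frac{1}{51757 + \left(\frac{10 + \frac{1}{4}}{2 \cdot \frac{1}{4}} \cdot 51 + 143\right)} = \frac{1}{51757 + \left(\frac{\frac{1}{\frac{1}{4}} \left(10 + \frac{1}{4}\right)}{2} \cdot 51 + 143\right)} = \frac{1}{51757 + \left(\frac{1}{2} \cdot 4 \cdot \frac{41}{4} \cdot 51 + 143\right)} = \frac{1}{51757 + \left(\frac{41}{2} \cdot 51 + 143\right)} = \frac{1}{51757 + \left(\frac{2091}{2} + 143\right)} = \frac{1}{51757 + \frac{2377}{2}} = \frac{1}{\frac{105891}{2}} = \frac{2}{105891}$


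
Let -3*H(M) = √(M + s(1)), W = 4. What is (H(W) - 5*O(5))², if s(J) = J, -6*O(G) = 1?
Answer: 5/4 - 5*√5/9 ≈ 0.0077400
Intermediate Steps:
O(G) = -⅙ (O(G) = -⅙*1 = -⅙)
H(M) = -√(1 + M)/3 (H(M) = -√(M + 1)/3 = -√(1 + M)/3)
(H(W) - 5*O(5))² = (-√(1 + 4)/3 - 5*(-⅙))² = (-√5/3 + ⅚)² = (⅚ - √5/3)²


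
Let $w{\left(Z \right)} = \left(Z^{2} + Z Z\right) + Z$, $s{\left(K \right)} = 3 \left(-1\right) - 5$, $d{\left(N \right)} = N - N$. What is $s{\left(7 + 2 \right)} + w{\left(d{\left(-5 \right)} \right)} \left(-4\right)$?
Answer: $-8$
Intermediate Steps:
$d{\left(N \right)} = 0$
$s{\left(K \right)} = -8$ ($s{\left(K \right)} = -3 - 5 = -8$)
$w{\left(Z \right)} = Z + 2 Z^{2}$ ($w{\left(Z \right)} = \left(Z^{2} + Z^{2}\right) + Z = 2 Z^{2} + Z = Z + 2 Z^{2}$)
$s{\left(7 + 2 \right)} + w{\left(d{\left(-5 \right)} \right)} \left(-4\right) = -8 + 0 \left(1 + 2 \cdot 0\right) \left(-4\right) = -8 + 0 \left(1 + 0\right) \left(-4\right) = -8 + 0 \cdot 1 \left(-4\right) = -8 + 0 \left(-4\right) = -8 + 0 = -8$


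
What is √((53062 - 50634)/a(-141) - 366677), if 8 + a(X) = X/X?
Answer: 3*I*√1998241/7 ≈ 605.83*I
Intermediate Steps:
a(X) = -7 (a(X) = -8 + X/X = -8 + 1 = -7)
√((53062 - 50634)/a(-141) - 366677) = √((53062 - 50634)/(-7) - 366677) = √(2428*(-⅐) - 366677) = √(-2428/7 - 366677) = √(-2569167/7) = 3*I*√1998241/7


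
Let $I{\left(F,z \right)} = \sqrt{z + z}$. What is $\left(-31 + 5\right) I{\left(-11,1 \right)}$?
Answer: $- 26 \sqrt{2} \approx -36.77$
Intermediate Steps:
$I{\left(F,z \right)} = \sqrt{2} \sqrt{z}$ ($I{\left(F,z \right)} = \sqrt{2 z} = \sqrt{2} \sqrt{z}$)
$\left(-31 + 5\right) I{\left(-11,1 \right)} = \left(-31 + 5\right) \sqrt{2} \sqrt{1} = - 26 \sqrt{2} \cdot 1 = - 26 \sqrt{2}$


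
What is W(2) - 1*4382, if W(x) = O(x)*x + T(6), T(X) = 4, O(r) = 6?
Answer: -4366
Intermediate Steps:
W(x) = 4 + 6*x (W(x) = 6*x + 4 = 4 + 6*x)
W(2) - 1*4382 = (4 + 6*2) - 1*4382 = (4 + 12) - 4382 = 16 - 4382 = -4366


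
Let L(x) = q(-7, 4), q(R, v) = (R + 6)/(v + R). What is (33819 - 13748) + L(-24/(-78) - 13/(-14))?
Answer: 60214/3 ≈ 20071.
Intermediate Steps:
q(R, v) = (6 + R)/(R + v)
L(x) = ⅓ (L(x) = (6 - 7)/(-7 + 4) = -1/(-3) = -⅓*(-1) = ⅓)
(33819 - 13748) + L(-24/(-78) - 13/(-14)) = (33819 - 13748) + ⅓ = 20071 + ⅓ = 60214/3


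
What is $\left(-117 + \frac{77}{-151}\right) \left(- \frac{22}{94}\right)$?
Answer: $\frac{195184}{7097} \approx 27.502$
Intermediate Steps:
$\left(-117 + \frac{77}{-151}\right) \left(- \frac{22}{94}\right) = \left(-117 + 77 \left(- \frac{1}{151}\right)\right) \left(\left(-22\right) \frac{1}{94}\right) = \left(-117 - \frac{77}{151}\right) \left(- \frac{11}{47}\right) = \left(- \frac{17744}{151}\right) \left(- \frac{11}{47}\right) = \frac{195184}{7097}$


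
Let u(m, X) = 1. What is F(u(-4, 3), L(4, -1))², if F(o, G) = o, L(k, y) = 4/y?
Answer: 1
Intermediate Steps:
F(u(-4, 3), L(4, -1))² = 1² = 1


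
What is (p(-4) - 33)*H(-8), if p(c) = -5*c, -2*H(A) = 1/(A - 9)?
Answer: -13/34 ≈ -0.38235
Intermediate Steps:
H(A) = -1/(2*(-9 + A)) (H(A) = -1/(2*(A - 9)) = -1/(2*(-9 + A)))
(p(-4) - 33)*H(-8) = (-5*(-4) - 33)*(-1/(-18 + 2*(-8))) = (20 - 33)*(-1/(-18 - 16)) = -(-13)/(-34) = -(-13)*(-1)/34 = -13*1/34 = -13/34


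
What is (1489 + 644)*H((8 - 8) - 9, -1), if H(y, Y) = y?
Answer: -19197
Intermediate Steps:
(1489 + 644)*H((8 - 8) - 9, -1) = (1489 + 644)*((8 - 8) - 9) = 2133*(0 - 9) = 2133*(-9) = -19197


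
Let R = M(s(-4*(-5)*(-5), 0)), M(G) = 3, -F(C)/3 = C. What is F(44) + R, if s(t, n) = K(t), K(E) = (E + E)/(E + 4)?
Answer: -129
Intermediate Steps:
F(C) = -3*C
K(E) = 2*E/(4 + E) (K(E) = (2*E)/(4 + E) = 2*E/(4 + E))
s(t, n) = 2*t/(4 + t)
R = 3
F(44) + R = -3*44 + 3 = -132 + 3 = -129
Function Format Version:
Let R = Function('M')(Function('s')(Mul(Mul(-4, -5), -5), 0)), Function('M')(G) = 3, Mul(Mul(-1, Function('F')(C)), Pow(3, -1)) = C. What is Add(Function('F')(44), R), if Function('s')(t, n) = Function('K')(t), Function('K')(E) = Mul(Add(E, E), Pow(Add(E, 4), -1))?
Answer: -129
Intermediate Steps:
Function('F')(C) = Mul(-3, C)
Function('K')(E) = Mul(2, E, Pow(Add(4, E), -1)) (Function('K')(E) = Mul(Mul(2, E), Pow(Add(4, E), -1)) = Mul(2, E, Pow(Add(4, E), -1)))
Function('s')(t, n) = Mul(2, t, Pow(Add(4, t), -1))
R = 3
Add(Function('F')(44), R) = Add(Mul(-3, 44), 3) = Add(-132, 3) = -129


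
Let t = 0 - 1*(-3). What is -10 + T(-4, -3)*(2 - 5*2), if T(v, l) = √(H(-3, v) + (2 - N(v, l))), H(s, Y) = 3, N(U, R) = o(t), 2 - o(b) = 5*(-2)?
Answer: -10 - 8*I*√7 ≈ -10.0 - 21.166*I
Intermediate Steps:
t = 3 (t = 0 + 3 = 3)
o(b) = 12 (o(b) = 2 - 5*(-2) = 2 - 1*(-10) = 2 + 10 = 12)
N(U, R) = 12
T(v, l) = I*√7 (T(v, l) = √(3 + (2 - 1*12)) = √(3 + (2 - 12)) = √(3 - 10) = √(-7) = I*√7)
-10 + T(-4, -3)*(2 - 5*2) = -10 + (I*√7)*(2 - 5*2) = -10 + (I*√7)*(2 - 10) = -10 + (I*√7)*(-8) = -10 - 8*I*√7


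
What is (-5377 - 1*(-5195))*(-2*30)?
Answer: 10920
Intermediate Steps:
(-5377 - 1*(-5195))*(-2*30) = (-5377 + 5195)*(-60) = -182*(-60) = 10920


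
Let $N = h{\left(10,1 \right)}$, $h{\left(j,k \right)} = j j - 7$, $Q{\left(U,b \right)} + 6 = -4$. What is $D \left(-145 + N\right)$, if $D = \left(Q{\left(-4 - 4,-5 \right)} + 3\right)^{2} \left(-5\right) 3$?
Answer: $38220$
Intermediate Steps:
$Q{\left(U,b \right)} = -10$ ($Q{\left(U,b \right)} = -6 - 4 = -10$)
$h{\left(j,k \right)} = -7 + j^{2}$ ($h{\left(j,k \right)} = j^{2} - 7 = -7 + j^{2}$)
$N = 93$ ($N = -7 + 10^{2} = -7 + 100 = 93$)
$D = -735$ ($D = \left(-10 + 3\right)^{2} \left(-5\right) 3 = \left(-7\right)^{2} \left(-5\right) 3 = 49 \left(-5\right) 3 = \left(-245\right) 3 = -735$)
$D \left(-145 + N\right) = - 735 \left(-145 + 93\right) = \left(-735\right) \left(-52\right) = 38220$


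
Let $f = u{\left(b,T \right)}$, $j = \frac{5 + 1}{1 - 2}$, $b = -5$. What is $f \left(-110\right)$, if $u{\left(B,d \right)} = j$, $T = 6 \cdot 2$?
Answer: $660$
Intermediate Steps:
$j = -6$ ($j = \frac{6}{-1} = 6 \left(-1\right) = -6$)
$T = 12$
$u{\left(B,d \right)} = -6$
$f = -6$
$f \left(-110\right) = \left(-6\right) \left(-110\right) = 660$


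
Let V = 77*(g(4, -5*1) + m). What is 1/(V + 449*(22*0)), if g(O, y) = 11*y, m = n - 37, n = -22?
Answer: -1/8778 ≈ -0.00011392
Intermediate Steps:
m = -59 (m = -22 - 37 = -59)
V = -8778 (V = 77*(11*(-5*1) - 59) = 77*(11*(-5) - 59) = 77*(-55 - 59) = 77*(-114) = -8778)
1/(V + 449*(22*0)) = 1/(-8778 + 449*(22*0)) = 1/(-8778 + 449*0) = 1/(-8778 + 0) = 1/(-8778) = -1/8778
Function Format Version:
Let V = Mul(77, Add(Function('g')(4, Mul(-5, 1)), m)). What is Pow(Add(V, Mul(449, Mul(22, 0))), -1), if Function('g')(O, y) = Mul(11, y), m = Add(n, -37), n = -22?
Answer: Rational(-1, 8778) ≈ -0.00011392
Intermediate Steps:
m = -59 (m = Add(-22, -37) = -59)
V = -8778 (V = Mul(77, Add(Mul(11, Mul(-5, 1)), -59)) = Mul(77, Add(Mul(11, -5), -59)) = Mul(77, Add(-55, -59)) = Mul(77, -114) = -8778)
Pow(Add(V, Mul(449, Mul(22, 0))), -1) = Pow(Add(-8778, Mul(449, Mul(22, 0))), -1) = Pow(Add(-8778, Mul(449, 0)), -1) = Pow(Add(-8778, 0), -1) = Pow(-8778, -1) = Rational(-1, 8778)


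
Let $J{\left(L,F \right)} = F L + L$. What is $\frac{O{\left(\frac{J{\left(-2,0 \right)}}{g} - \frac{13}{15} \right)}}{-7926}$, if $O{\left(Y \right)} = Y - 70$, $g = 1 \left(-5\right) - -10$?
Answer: $\frac{1069}{118890} \approx 0.0089915$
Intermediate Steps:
$J{\left(L,F \right)} = L + F L$
$g = 5$ ($g = -5 + 10 = 5$)
$O{\left(Y \right)} = -70 + Y$
$\frac{O{\left(\frac{J{\left(-2,0 \right)}}{g} - \frac{13}{15} \right)}}{-7926} = \frac{-70 - \left(\frac{13}{15} - \frac{\left(-2\right) \left(1 + 0\right)}{5}\right)}{-7926} = \left(-70 - \left(\frac{13}{15} - \left(-2\right) 1 \cdot \frac{1}{5}\right)\right) \left(- \frac{1}{7926}\right) = \left(-70 - \frac{19}{15}\right) \left(- \frac{1}{7926}\right) = \left(- \frac{1069}{15}\right) \left(- \frac{1}{7926}\right) = \frac{1069}{118890}$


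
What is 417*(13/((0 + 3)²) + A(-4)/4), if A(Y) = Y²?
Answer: 6811/3 ≈ 2270.3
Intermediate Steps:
417*(13/((0 + 3)²) + A(-4)/4) = 417*(13/((0 + 3)²) + (-4)²/4) = 417*(13/(3²) + 16*(¼)) = 417*(13/9 + 4) = 417*(49/9) = 6811/3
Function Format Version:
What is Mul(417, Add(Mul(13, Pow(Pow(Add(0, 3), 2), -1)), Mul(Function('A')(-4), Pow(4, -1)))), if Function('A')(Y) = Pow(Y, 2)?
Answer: Rational(6811, 3) ≈ 2270.3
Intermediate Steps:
Mul(417, Add(Mul(13, Pow(Pow(Add(0, 3), 2), -1)), Mul(Function('A')(-4), Pow(4, -1)))) = Mul(417, Add(Mul(13, Pow(Pow(Add(0, 3), 2), -1)), Mul(Pow(-4, 2), Pow(4, -1)))) = Mul(417, Add(Mul(13, Pow(Pow(3, 2), -1)), Mul(16, Rational(1, 4)))) = Mul(417, Add(Mul(13, Pow(9, -1)), 4)) = Mul(417, Add(Mul(13, Rational(1, 9)), 4)) = Mul(417, Add(Rational(13, 9), 4)) = Mul(417, Rational(49, 9)) = Rational(6811, 3)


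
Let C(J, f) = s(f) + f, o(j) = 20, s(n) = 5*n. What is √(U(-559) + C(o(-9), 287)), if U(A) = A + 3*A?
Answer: I*√514 ≈ 22.672*I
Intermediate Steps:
C(J, f) = 6*f (C(J, f) = 5*f + f = 6*f)
U(A) = 4*A
√(U(-559) + C(o(-9), 287)) = √(4*(-559) + 6*287) = √(-2236 + 1722) = √(-514) = I*√514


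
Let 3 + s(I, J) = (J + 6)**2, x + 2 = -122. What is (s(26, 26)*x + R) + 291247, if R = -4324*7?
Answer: 134375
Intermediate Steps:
x = -124 (x = -2 - 122 = -124)
R = -30268
s(I, J) = -3 + (6 + J)**2 (s(I, J) = -3 + (J + 6)**2 = -3 + (6 + J)**2)
(s(26, 26)*x + R) + 291247 = ((-3 + (6 + 26)**2)*(-124) - 30268) + 291247 = ((-3 + 32**2)*(-124) - 30268) + 291247 = ((-3 + 1024)*(-124) - 30268) + 291247 = (1021*(-124) - 30268) + 291247 = (-126604 - 30268) + 291247 = -156872 + 291247 = 134375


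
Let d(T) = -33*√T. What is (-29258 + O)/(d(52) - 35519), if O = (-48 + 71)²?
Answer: 92765941/114685703 - 172374*√13/114685703 ≈ 0.80345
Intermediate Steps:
O = 529 (O = 23² = 529)
(-29258 + O)/(d(52) - 35519) = (-29258 + 529)/(-66*√13 - 35519) = -28729/(-66*√13 - 35519) = -28729/(-35519 - 66*√13)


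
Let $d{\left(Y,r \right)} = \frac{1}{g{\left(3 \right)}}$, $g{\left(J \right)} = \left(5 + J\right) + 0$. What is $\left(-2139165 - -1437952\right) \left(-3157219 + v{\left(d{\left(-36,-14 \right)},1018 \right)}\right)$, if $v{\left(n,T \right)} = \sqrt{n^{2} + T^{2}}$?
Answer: $2213883006647 - \frac{701213 \sqrt{66324737}}{8} \approx 2.2132 \cdot 10^{12}$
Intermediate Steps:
$g{\left(J \right)} = 5 + J$
$d{\left(Y,r \right)} = \frac{1}{8}$ ($d{\left(Y,r \right)} = \frac{1}{5 + 3} = \frac{1}{8}$)
$v{\left(n,T \right)} = \sqrt{T^{2} + n^{2}}$
$\left(-2139165 - -1437952\right) \left(-3157219 + v{\left(d{\left(-36,-14 \right)},1018 \right)}\right) = \left(-2139165 - -1437952\right) \left(-3157219 + \sqrt{1018^{2} + \left(\frac{1}{8}\right)^{2}}\right) = \left(-2139165 + 1437952\right) \left(-3157219 + \sqrt{1036324 + \frac{1}{64}}\right) = - 701213 \left(-3157219 + \sqrt{\frac{66324737}{64}}\right) = - 701213 \left(-3157219 + \frac{\sqrt{66324737}}{8}\right) = 2213883006647 - \frac{701213 \sqrt{66324737}}{8}$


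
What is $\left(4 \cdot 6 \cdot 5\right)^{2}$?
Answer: $14400$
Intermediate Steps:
$\left(4 \cdot 6 \cdot 5\right)^{2} = \left(4 \cdot 30\right)^{2} = 120^{2} = 14400$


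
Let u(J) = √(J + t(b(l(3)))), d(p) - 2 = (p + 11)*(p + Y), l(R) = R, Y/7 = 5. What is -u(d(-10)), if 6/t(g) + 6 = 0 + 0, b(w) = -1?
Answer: -√26 ≈ -5.0990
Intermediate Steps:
Y = 35 (Y = 7*5 = 35)
t(g) = -1 (t(g) = 6/(-6 + (0 + 0)) = 6/(-6 + 0) = 6/(-6) = 6*(-⅙) = -1)
d(p) = 2 + (11 + p)*(35 + p) (d(p) = 2 + (p + 11)*(p + 35) = 2 + (11 + p)*(35 + p))
u(J) = √(-1 + J) (u(J) = √(J - 1) = √(-1 + J))
-u(d(-10)) = -√(-1 + (387 + (-10)² + 46*(-10))) = -√(-1 + (387 + 100 - 460)) = -√(-1 + 27) = -√26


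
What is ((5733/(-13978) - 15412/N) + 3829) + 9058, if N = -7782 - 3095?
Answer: 1959475875317/152038706 ≈ 12888.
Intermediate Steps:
N = -10877
((5733/(-13978) - 15412/N) + 3829) + 9058 = ((5733/(-13978) - 15412/(-10877)) + 3829) + 9058 = ((5733*(-1/13978) - 15412*(-1/10877)) + 3829) + 9058 = ((-5733/13978 + 15412/10877) + 3829) + 9058 = (153071095/152038706 + 3829) + 9058 = 582309276369/152038706 + 9058 = 1959475875317/152038706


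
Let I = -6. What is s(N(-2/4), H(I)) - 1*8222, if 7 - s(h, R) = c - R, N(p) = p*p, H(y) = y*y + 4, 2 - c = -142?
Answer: -8319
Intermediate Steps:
c = 144 (c = 2 - 1*(-142) = 2 + 142 = 144)
H(y) = 4 + y² (H(y) = y² + 4 = 4 + y²)
N(p) = p²
s(h, R) = -137 + R (s(h, R) = 7 - (144 - R) = 7 + (-144 + R) = -137 + R)
s(N(-2/4), H(I)) - 1*8222 = (-137 + (4 + (-6)²)) - 1*8222 = (-137 + (4 + 36)) - 8222 = (-137 + 40) - 8222 = -97 - 8222 = -8319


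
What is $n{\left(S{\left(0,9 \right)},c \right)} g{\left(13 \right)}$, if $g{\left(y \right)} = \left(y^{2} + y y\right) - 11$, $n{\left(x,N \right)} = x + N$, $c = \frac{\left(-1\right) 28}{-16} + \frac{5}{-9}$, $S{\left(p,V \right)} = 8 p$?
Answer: $\frac{4687}{12} \approx 390.58$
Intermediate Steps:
$c = \frac{43}{36}$ ($c = \left(-28\right) \left(- \frac{1}{16}\right) + 5 \left(- \frac{1}{9}\right) = \frac{7}{4} - \frac{5}{9} = \frac{43}{36} \approx 1.1944$)
$n{\left(x,N \right)} = N + x$
$g{\left(y \right)} = -11 + 2 y^{2}$ ($g{\left(y \right)} = \left(y^{2} + y^{2}\right) - 11 = 2 y^{2} - 11 = -11 + 2 y^{2}$)
$n{\left(S{\left(0,9 \right)},c \right)} g{\left(13 \right)} = \left(\frac{43}{36} + 8 \cdot 0\right) \left(-11 + 2 \cdot 13^{2}\right) = \left(\frac{43}{36} + 0\right) \left(-11 + 2 \cdot 169\right) = \frac{43 \left(-11 + 338\right)}{36} = \frac{43}{36} \cdot 327 = \frac{4687}{12}$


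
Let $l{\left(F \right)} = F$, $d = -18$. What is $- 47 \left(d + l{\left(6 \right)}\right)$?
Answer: $564$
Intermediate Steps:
$- 47 \left(d + l{\left(6 \right)}\right) = - 47 \left(-18 + 6\right) = \left(-47\right) \left(-12\right) = 564$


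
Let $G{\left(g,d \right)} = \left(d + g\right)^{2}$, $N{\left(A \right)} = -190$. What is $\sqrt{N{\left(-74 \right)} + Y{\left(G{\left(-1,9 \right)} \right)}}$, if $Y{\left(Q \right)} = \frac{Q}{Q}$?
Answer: $3 i \sqrt{21} \approx 13.748 i$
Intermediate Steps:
$Y{\left(Q \right)} = 1$
$\sqrt{N{\left(-74 \right)} + Y{\left(G{\left(-1,9 \right)} \right)}} = \sqrt{-190 + 1} = \sqrt{-189} = 3 i \sqrt{21}$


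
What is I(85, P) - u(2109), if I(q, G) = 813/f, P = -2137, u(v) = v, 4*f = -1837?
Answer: -3877485/1837 ≈ -2110.8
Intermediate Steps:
f = -1837/4 (f = (1/4)*(-1837) = -1837/4 ≈ -459.25)
I(q, G) = -3252/1837 (I(q, G) = 813/(-1837/4) = 813*(-4/1837) = -3252/1837)
I(85, P) - u(2109) = -3252/1837 - 1*2109 = -3252/1837 - 2109 = -3877485/1837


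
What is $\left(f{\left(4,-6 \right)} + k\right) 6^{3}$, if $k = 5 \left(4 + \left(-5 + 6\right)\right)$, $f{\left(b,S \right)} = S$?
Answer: $4104$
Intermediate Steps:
$k = 25$ ($k = 5 \left(4 + 1\right) = 5 \cdot 5 = 25$)
$\left(f{\left(4,-6 \right)} + k\right) 6^{3} = \left(-6 + 25\right) 6^{3} = 19 \cdot 216 = 4104$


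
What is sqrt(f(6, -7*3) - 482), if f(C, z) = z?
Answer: I*sqrt(503) ≈ 22.428*I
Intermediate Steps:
sqrt(f(6, -7*3) - 482) = sqrt(-7*3 - 482) = sqrt(-21 - 482) = sqrt(-503) = I*sqrt(503)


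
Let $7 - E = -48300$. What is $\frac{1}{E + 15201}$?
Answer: $\frac{1}{63508} \approx 1.5746 \cdot 10^{-5}$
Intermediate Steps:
$E = 48307$ ($E = 7 - -48300 = 7 + 48300 = 48307$)
$\frac{1}{E + 15201} = \frac{1}{48307 + 15201} = \frac{1}{63508}$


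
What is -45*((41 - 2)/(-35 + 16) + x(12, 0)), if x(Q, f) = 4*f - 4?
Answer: 5175/19 ≈ 272.37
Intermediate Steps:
x(Q, f) = -4 + 4*f
-45*((41 - 2)/(-35 + 16) + x(12, 0)) = -45*((41 - 2)/(-35 + 16) + (-4 + 4*0)) = -45*(39/(-19) + (-4 + 0)) = -45*(39*(-1/19) - 4) = -45*(-39/19 - 4) = -45*(-115/19) = 5175/19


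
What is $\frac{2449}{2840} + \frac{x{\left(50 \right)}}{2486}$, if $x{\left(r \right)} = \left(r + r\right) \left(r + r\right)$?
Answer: $\frac{17244107}{3530120} \approx 4.8848$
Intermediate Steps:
$x{\left(r \right)} = 4 r^{2}$ ($x{\left(r \right)} = 2 r 2 r = 4 r^{2}$)
$\frac{2449}{2840} + \frac{x{\left(50 \right)}}{2486} = \frac{2449}{2840} + \frac{4 \cdot 50^{2}}{2486} = 2449 \cdot \frac{1}{2840} + 4 \cdot 2500 \cdot \frac{1}{2486} = \frac{2449}{2840} + 10000 \cdot \frac{1}{2486} = \frac{2449}{2840} + \frac{5000}{1243} = \frac{17244107}{3530120}$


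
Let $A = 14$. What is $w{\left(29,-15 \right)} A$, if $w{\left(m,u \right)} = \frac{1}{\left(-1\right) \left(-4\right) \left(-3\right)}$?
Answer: $- \frac{7}{6} \approx -1.1667$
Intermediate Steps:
$w{\left(m,u \right)} = - \frac{1}{12}$ ($w{\left(m,u \right)} = \frac{1}{4 \left(-3\right)} = \frac{1}{-12} = - \frac{1}{12}$)
$w{\left(29,-15 \right)} A = \left(- \frac{1}{12}\right) 14 = - \frac{7}{6}$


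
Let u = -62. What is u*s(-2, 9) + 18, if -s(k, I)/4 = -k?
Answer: 514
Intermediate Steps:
s(k, I) = 4*k (s(k, I) = -(-4)*k = 4*k)
u*s(-2, 9) + 18 = -248*(-2) + 18 = -62*(-8) + 18 = 496 + 18 = 514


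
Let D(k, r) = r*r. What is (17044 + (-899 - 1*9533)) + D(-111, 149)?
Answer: 28813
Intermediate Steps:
D(k, r) = r²
(17044 + (-899 - 1*9533)) + D(-111, 149) = (17044 + (-899 - 1*9533)) + 149² = (17044 + (-899 - 9533)) + 22201 = (17044 - 10432) + 22201 = 6612 + 22201 = 28813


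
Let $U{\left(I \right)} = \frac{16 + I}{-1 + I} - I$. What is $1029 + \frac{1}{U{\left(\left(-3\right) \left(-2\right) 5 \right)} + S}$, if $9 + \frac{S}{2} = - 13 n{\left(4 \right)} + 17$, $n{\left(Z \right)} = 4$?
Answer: $\frac{3473875}{3376} \approx 1029.0$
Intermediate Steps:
$S = -88$ ($S = -18 + 2 \left(\left(-13\right) 4 + 17\right) = -18 + 2 \left(-52 + 17\right) = -18 + 2 \left(-35\right) = -18 - 70 = -88$)
$U{\left(I \right)} = - I + \frac{16 + I}{-1 + I}$ ($U{\left(I \right)} = \frac{16 + I}{-1 + I} - I = - I + \frac{16 + I}{-1 + I}$)
$1029 + \frac{1}{U{\left(\left(-3\right) \left(-2\right) 5 \right)} + S} = 1029 + \frac{1}{\frac{16 - \left(\left(-3\right) \left(-2\right) 5\right)^{2} + 2 \left(-3\right) \left(-2\right) 5}{-1 + \left(-3\right) \left(-2\right) 5} - 88} = 1029 + \frac{1}{\frac{16 - \left(6 \cdot 5\right)^{2} + 2 \cdot 6 \cdot 5}{-1 + 6 \cdot 5} - 88} = 1029 + \frac{1}{\frac{16 - 30^{2} + 2 \cdot 30}{-1 + 30} - 88} = 1029 + \frac{1}{\frac{16 - 900 + 60}{29} - 88} = 1029 + \frac{1}{\frac{1}{29} \left(-824\right) - 88} = 1029 + \frac{1}{- \frac{824}{29} - 88} = 1029 + \frac{1}{- \frac{3376}{29}} = 1029 - \frac{29}{3376} = \frac{3473875}{3376}$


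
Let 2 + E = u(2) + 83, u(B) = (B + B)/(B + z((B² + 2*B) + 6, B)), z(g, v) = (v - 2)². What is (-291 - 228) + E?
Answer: -436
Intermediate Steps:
z(g, v) = (-2 + v)²
u(B) = 2*B/(B + (-2 + B)²) (u(B) = (B + B)/(B + (-2 + B)²) = (2*B)/(B + (-2 + B)²) = 2*B/(B + (-2 + B)²))
E = 83 (E = -2 + (2*2/(2 + (-2 + 2)²) + 83) = -2 + (2*2/(2 + 0²) + 83) = -2 + (2*2/(2 + 0) + 83) = -2 + (2*2/2 + 83) = -2 + (2*2*(½) + 83) = -2 + (2 + 83) = -2 + 85 = 83)
(-291 - 228) + E = (-291 - 228) + 83 = -519 + 83 = -436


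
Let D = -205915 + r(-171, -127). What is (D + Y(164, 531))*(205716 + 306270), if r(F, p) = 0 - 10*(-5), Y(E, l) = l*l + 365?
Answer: 39146961546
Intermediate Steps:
Y(E, l) = 365 + l² (Y(E, l) = l² + 365 = 365 + l²)
r(F, p) = 50 (r(F, p) = 0 + 50 = 50)
D = -205865 (D = -205915 + 50 = -205865)
(D + Y(164, 531))*(205716 + 306270) = (-205865 + (365 + 531²))*(205716 + 306270) = (-205865 + (365 + 281961))*511986 = (-205865 + 282326)*511986 = 76461*511986 = 39146961546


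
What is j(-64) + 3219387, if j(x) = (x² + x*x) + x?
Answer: 3227515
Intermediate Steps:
j(x) = x + 2*x² (j(x) = (x² + x²) + x = 2*x² + x = x + 2*x²)
j(-64) + 3219387 = -64*(1 + 2*(-64)) + 3219387 = -64*(1 - 128) + 3219387 = -64*(-127) + 3219387 = 8128 + 3219387 = 3227515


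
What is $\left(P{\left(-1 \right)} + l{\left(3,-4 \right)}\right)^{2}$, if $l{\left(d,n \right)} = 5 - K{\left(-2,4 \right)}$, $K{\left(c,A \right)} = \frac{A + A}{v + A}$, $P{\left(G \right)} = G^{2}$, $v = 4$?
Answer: $25$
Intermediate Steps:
$K{\left(c,A \right)} = \frac{2 A}{4 + A}$ ($K{\left(c,A \right)} = \frac{A + A}{4 + A} = \frac{2 A}{4 + A}$)
$l{\left(d,n \right)} = 4$ ($l{\left(d,n \right)} = 5 - 2 \cdot 4 \frac{1}{4 + 4} = 5 - 2 \cdot 4 \cdot \frac{1}{8} = 5 - 1 = 4$)
$\left(P{\left(-1 \right)} + l{\left(3,-4 \right)}\right)^{2} = \left(\left(-1\right)^{2} + 4\right)^{2} = \left(1 + 4\right)^{2} = 5^{2} = 25$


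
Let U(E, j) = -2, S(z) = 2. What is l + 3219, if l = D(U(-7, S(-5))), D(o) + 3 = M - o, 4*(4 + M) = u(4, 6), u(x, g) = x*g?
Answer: 3220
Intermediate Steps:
u(x, g) = g*x
M = 2 (M = -4 + (6*4)/4 = -4 + (1/4)*24 = -4 + 6 = 2)
D(o) = -1 - o (D(o) = -3 + (2 - o) = -1 - o)
l = 1 (l = -1 - 1*(-2) = -1 + 2 = 1)
l + 3219 = 1 + 3219 = 3220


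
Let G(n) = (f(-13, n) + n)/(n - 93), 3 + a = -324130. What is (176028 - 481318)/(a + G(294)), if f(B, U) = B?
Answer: 30681645/32575226 ≈ 0.94187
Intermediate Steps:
a = -324133 (a = -3 - 324130 = -324133)
G(n) = (-13 + n)/(-93 + n) (G(n) = (-13 + n)/(n - 93) = (-13 + n)/(-93 + n))
(176028 - 481318)/(a + G(294)) = (176028 - 481318)/(-324133 + (-13 + 294)/(-93 + 294)) = -305290/(-324133 + 281/201) = -305290/(-65150452/201) = -305290*(-201/65150452) = 30681645/32575226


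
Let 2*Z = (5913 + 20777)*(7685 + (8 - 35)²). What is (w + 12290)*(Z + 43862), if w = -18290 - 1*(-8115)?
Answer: 237575183580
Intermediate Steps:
w = -10175 (w = -18290 + 8115 = -10175)
Z = 112284830 (Z = ((5913 + 20777)*(7685 + (8 - 35)²))/2 = (26690*(7685 + (-27)²))/2 = (26690*(7685 + 729))/2 = (26690*8414)/2 = (½)*224569660 = 112284830)
(w + 12290)*(Z + 43862) = (-10175 + 12290)*(112284830 + 43862) = 2115*112328692 = 237575183580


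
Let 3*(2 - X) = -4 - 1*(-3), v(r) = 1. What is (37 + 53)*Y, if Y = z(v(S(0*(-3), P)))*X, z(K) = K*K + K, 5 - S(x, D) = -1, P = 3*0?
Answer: 420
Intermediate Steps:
P = 0
S(x, D) = 6 (S(x, D) = 5 - 1*(-1) = 5 + 1 = 6)
z(K) = K + K**2 (z(K) = K**2 + K = K + K**2)
X = 7/3 (X = 2 - (-4 - 1*(-3))/3 = 2 - (-4 + 3)/3 = 2 - 1/3*(-1) = 2 + 1/3 = 7/3 ≈ 2.3333)
Y = 14/3 (Y = (1*(1 + 1))*(7/3) = (1*2)*(7/3) = 2*(7/3) = 14/3 ≈ 4.6667)
(37 + 53)*Y = (37 + 53)*(14/3) = 90*(14/3) = 420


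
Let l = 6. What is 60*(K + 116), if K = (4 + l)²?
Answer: 12960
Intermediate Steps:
K = 100 (K = (4 + 6)² = 10² = 100)
60*(K + 116) = 60*(100 + 116) = 60*216 = 12960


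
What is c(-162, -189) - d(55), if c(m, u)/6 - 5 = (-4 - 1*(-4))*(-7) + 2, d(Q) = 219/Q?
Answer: 2091/55 ≈ 38.018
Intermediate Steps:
c(m, u) = 42 (c(m, u) = 30 + 6*((-4 - 1*(-4))*(-7) + 2) = 30 + 6*((-4 + 4)*(-7) + 2) = 30 + 6*(0*(-7) + 2) = 30 + 6*(0 + 2) = 30 + 6*2 = 30 + 12 = 42)
c(-162, -189) - d(55) = 42 - 219/55 = 2091/55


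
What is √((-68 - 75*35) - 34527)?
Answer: 2*I*√9305 ≈ 192.92*I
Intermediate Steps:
√((-68 - 75*35) - 34527) = √((-68 - 2625) - 34527) = √(-2693 - 34527) = √(-37220) = 2*I*√9305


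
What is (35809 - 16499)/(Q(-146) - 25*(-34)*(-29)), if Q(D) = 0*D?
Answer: -1931/2465 ≈ -0.78337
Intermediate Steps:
Q(D) = 0
(35809 - 16499)/(Q(-146) - 25*(-34)*(-29)) = (35809 - 16499)/(0 - 25*(-34)*(-29)) = 19310/(0 + 850*(-29)) = 19310/(0 - 24650) = 19310/(-24650) = 19310*(-1/24650) = -1931/2465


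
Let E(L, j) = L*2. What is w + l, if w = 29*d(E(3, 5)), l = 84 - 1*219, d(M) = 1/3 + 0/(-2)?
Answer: -376/3 ≈ -125.33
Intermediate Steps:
E(L, j) = 2*L
d(M) = ⅓ (d(M) = 1*(⅓) + 0*(-½) = ⅓ + 0 = ⅓)
l = -135 (l = 84 - 219 = -135)
w = 29/3 (w = 29*(⅓) = 29/3 ≈ 9.6667)
w + l = 29/3 - 135 = -376/3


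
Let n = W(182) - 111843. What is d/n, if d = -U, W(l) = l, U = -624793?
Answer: -624793/111661 ≈ -5.5954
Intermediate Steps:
n = -111661 (n = 182 - 111843 = -111661)
d = 624793 (d = -1*(-624793) = 624793)
d/n = 624793/(-111661) = 624793*(-1/111661) = -624793/111661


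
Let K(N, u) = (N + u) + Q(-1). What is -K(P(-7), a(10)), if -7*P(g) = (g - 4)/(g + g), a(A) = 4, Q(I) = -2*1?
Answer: -185/98 ≈ -1.8878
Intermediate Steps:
Q(I) = -2
P(g) = -(-4 + g)/(14*g) (P(g) = -(g - 4)/(7*(g + g)) = -(-4 + g)/(7*(2*g)) = -(-4 + g)*1/(2*g)/7 = -(-4 + g)/(14*g))
K(N, u) = -2 + N + u (K(N, u) = (N + u) - 2 = -2 + N + u)
-K(P(-7), a(10)) = -(-2 + (1/14)*(4 - 1*(-7))/(-7) + 4) = -(-2 + (1/14)*(-⅐)*(4 + 7) + 4) = -(-2 + (1/14)*(-⅐)*11 + 4) = -(-2 - 11/98 + 4) = -1*185/98 = -185/98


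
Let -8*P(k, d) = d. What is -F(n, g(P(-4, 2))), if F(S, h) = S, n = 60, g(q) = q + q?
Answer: -60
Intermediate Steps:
P(k, d) = -d/8
g(q) = 2*q
-F(n, g(P(-4, 2))) = -1*60 = -60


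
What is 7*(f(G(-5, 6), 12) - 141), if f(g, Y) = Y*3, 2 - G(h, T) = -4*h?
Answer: -735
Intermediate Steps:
G(h, T) = 2 + 4*h (G(h, T) = 2 - (-4)*h = 2 + 4*h)
f(g, Y) = 3*Y
7*(f(G(-5, 6), 12) - 141) = 7*(3*12 - 141) = 7*(36 - 141) = 7*(-105) = -735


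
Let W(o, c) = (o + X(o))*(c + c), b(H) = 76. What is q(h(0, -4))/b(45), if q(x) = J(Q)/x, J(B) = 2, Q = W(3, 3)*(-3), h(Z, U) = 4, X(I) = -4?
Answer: 1/152 ≈ 0.0065789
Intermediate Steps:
W(o, c) = 2*c*(-4 + o) (W(o, c) = (o - 4)*(c + c) = (-4 + o)*(2*c) = 2*c*(-4 + o))
Q = 18 (Q = (2*3*(-4 + 3))*(-3) = (2*3*(-1))*(-3) = -6*(-3) = 18)
q(x) = 2/x
q(h(0, -4))/b(45) = (2/4)/76 = (2*(¼))*(1/76) = (½)*(1/76) = 1/152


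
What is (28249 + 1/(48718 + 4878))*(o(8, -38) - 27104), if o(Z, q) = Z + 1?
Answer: -41022735108475/53596 ≈ -7.6541e+8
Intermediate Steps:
o(Z, q) = 1 + Z
(28249 + 1/(48718 + 4878))*(o(8, -38) - 27104) = (28249 + 1/(48718 + 4878))*((1 + 8) - 27104) = (28249 + 1/53596)*(9 - 27104) = (28249 + 1/53596)*(-27095) = (1514033405/53596)*(-27095) = -41022735108475/53596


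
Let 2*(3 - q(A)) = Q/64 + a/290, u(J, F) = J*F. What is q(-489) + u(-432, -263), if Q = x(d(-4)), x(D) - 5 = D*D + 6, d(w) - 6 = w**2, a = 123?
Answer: 2108692929/18560 ≈ 1.1361e+5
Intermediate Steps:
d(w) = 6 + w**2
x(D) = 11 + D**2 (x(D) = 5 + (D*D + 6) = 5 + (D**2 + 6) = 5 + (6 + D**2) = 11 + D**2)
Q = 495 (Q = 11 + (6 + (-4)**2)**2 = 11 + (6 + 16)**2 = 11 + 22**2 = 11 + 484 = 495)
u(J, F) = F*J
q(A) = -20031/18560 (q(A) = 3 - (495/64 + 123/290)/2 = 3 - 1/2*75711/9280 = 3 - 75711/18560 = -20031/18560)
q(-489) + u(-432, -263) = -20031/18560 - 263*(-432) = -20031/18560 + 113616 = 2108692929/18560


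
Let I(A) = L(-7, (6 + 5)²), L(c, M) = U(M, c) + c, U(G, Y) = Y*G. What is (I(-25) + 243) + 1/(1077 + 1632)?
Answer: -1655198/2709 ≈ -611.00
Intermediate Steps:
U(G, Y) = G*Y
L(c, M) = c + M*c (L(c, M) = M*c + c = c + M*c)
I(A) = -854 (I(A) = -7*(1 + (6 + 5)²) = -7*(1 + 11²) = -7*(1 + 121) = -7*122 = -854)
(I(-25) + 243) + 1/(1077 + 1632) = (-854 + 243) + 1/(1077 + 1632) = -611 + 1/2709 = -1655198/2709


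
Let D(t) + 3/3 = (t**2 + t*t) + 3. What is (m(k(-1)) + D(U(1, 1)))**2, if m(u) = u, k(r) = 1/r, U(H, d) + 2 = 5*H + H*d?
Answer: 1089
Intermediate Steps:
U(H, d) = -2 + 5*H + H*d (U(H, d) = -2 + (5*H + H*d) = -2 + 5*H + H*d)
D(t) = 2 + 2*t**2 (D(t) = -1 + ((t**2 + t*t) + 3) = -1 + ((t**2 + t**2) + 3) = -1 + (2*t**2 + 3) = -1 + (3 + 2*t**2) = 2 + 2*t**2)
(m(k(-1)) + D(U(1, 1)))**2 = (1/(-1) + (2 + 2*(-2 + 5*1 + 1*1)**2))**2 = (-1 + (2 + 2*(-2 + 5 + 1)**2))**2 = (-1 + (2 + 2*4**2))**2 = (-1 + (2 + 2*16))**2 = (-1 + (2 + 32))**2 = (-1 + 34)**2 = 33**2 = 1089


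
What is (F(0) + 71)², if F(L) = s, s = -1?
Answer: 4900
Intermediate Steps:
F(L) = -1
(F(0) + 71)² = (-1 + 71)² = 70² = 4900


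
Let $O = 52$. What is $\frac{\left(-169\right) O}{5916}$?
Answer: $- \frac{2197}{1479} \approx -1.4855$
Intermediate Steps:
$\frac{\left(-169\right) O}{5916} = \frac{\left(-169\right) 52}{5916} = \left(-8788\right) \frac{1}{5916} = - \frac{2197}{1479}$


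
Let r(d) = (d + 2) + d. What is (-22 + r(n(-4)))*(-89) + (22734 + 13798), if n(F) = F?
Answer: 39024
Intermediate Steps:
r(d) = 2 + 2*d (r(d) = (2 + d) + d = 2 + 2*d)
(-22 + r(n(-4)))*(-89) + (22734 + 13798) = (-22 + (2 + 2*(-4)))*(-89) + (22734 + 13798) = (-22 + (2 - 8))*(-89) + 36532 = (-22 - 6)*(-89) + 36532 = -28*(-89) + 36532 = 2492 + 36532 = 39024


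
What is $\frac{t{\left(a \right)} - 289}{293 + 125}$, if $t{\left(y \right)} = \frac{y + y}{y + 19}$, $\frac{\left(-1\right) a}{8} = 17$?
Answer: $- \frac{33541}{48906} \approx -0.68583$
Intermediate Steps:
$a = -136$ ($a = \left(-8\right) 17 = -136$)
$t{\left(y \right)} = \frac{2 y}{19 + y}$
$\frac{t{\left(a \right)} - 289}{293 + 125} = \frac{2 \left(-136\right) \frac{1}{19 - 136} - 289}{293 + 125} = \frac{2 \left(-136\right) \frac{1}{-117} - 289}{418} = \left(2 \left(-136\right) \left(- \frac{1}{117}\right) - 289\right) \frac{1}{418} = \left(\frac{272}{117} - 289\right) \frac{1}{418} = \left(- \frac{33541}{117}\right) \frac{1}{418} = - \frac{33541}{48906}$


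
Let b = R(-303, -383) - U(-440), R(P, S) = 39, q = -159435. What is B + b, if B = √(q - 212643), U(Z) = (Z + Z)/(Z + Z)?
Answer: 38 + 3*I*√41342 ≈ 38.0 + 609.98*I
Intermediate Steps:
U(Z) = 1 (U(Z) = (2*Z)/((2*Z)) = (2*Z)*(1/(2*Z)) = 1)
B = 3*I*√41342 (B = √(-159435 - 212643) = √(-372078) = 3*I*√41342 ≈ 609.98*I)
b = 38 (b = 39 - 1*1 = 39 - 1 = 38)
B + b = 3*I*√41342 + 38 = 38 + 3*I*√41342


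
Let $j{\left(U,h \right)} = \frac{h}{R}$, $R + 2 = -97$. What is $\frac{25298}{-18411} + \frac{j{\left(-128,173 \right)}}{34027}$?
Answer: $- \frac{28407958219}{20673546201} \approx -1.3741$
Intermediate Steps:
$R = -99$ ($R = -2 - 97 = -99$)
$j{\left(U,h \right)} = - \frac{h}{99}$ ($j{\left(U,h \right)} = \frac{h}{-99} = h \left(- \frac{1}{99}\right) = - \frac{h}{99}$)
$\frac{25298}{-18411} + \frac{j{\left(-128,173 \right)}}{34027} = \frac{25298}{-18411} + \frac{\left(- \frac{1}{99}\right) 173}{34027} = 25298 \left(- \frac{1}{18411}\right) - \frac{173}{3368673} = - \frac{25298}{18411} - \frac{173}{3368673} = - \frac{28407958219}{20673546201}$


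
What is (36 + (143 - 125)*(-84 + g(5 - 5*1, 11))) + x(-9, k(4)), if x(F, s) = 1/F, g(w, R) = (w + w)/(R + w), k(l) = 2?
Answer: -13285/9 ≈ -1476.1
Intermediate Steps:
g(w, R) = 2*w/(R + w) (g(w, R) = (2*w)/(R + w) = 2*w/(R + w))
(36 + (143 - 125)*(-84 + g(5 - 5*1, 11))) + x(-9, k(4)) = (36 + (143 - 125)*(-84 + 2*(5 - 5*1)/(11 + (5 - 5*1)))) + 1/(-9) = (36 + 18*(-84 + 2*(5 - 5)/(11 + (5 - 5)))) - 1/9 = (36 + 18*(-84 + 2*0/(11 + 0))) - 1/9 = (36 + 18*(-84 + 2*0/11)) - 1/9 = (36 + 18*(-84 + 2*0*(1/11))) - 1/9 = (36 + 18*(-84 + 0)) - 1/9 = (36 + 18*(-84)) - 1/9 = (36 - 1512) - 1/9 = -1476 - 1/9 = -13285/9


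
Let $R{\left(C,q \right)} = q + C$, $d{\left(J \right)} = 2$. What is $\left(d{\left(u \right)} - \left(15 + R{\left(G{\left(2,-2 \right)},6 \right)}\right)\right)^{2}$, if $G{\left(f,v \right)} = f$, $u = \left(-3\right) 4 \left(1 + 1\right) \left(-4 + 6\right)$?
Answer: $441$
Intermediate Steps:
$u = -48$ ($u = - 12 \cdot 2 \cdot 2 = \left(-12\right) 4 = -48$)
$R{\left(C,q \right)} = C + q$
$\left(d{\left(u \right)} - \left(15 + R{\left(G{\left(2,-2 \right)},6 \right)}\right)\right)^{2} = \left(2 - 23\right)^{2} = \left(-21\right)^{2} = 441$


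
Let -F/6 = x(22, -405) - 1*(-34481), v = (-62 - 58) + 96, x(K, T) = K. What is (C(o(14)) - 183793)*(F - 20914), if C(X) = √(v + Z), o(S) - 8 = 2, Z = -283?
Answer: 41892306076 - 227932*I*√307 ≈ 4.1892e+10 - 3.9937e+6*I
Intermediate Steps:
v = -24 (v = -120 + 96 = -24)
o(S) = 10 (o(S) = 8 + 2 = 10)
F = -207018 (F = -6*(22 - 1*(-34481)) = -6*(22 + 34481) = -6*34503 = -207018)
C(X) = I*√307 (C(X) = √(-24 - 283) = √(-307) = I*√307)
(C(o(14)) - 183793)*(F - 20914) = (I*√307 - 183793)*(-207018 - 20914) = (-183793 + I*√307)*(-227932) = 41892306076 - 227932*I*√307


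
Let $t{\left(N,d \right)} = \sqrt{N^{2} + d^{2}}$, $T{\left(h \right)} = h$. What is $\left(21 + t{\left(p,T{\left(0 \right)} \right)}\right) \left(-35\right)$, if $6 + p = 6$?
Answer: $-735$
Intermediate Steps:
$p = 0$ ($p = -6 + 6 = 0$)
$\left(21 + t{\left(p,T{\left(0 \right)} \right)}\right) \left(-35\right) = \left(21 + \sqrt{0^{2} + 0^{2}}\right) \left(-35\right) = \left(21 + \sqrt{0 + 0}\right) \left(-35\right) = \left(21 + \sqrt{0}\right) \left(-35\right) = \left(21 + 0\right) \left(-35\right) = 21 \left(-35\right) = -735$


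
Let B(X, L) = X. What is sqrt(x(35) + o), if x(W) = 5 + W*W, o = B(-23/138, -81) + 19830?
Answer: sqrt(758154)/6 ≈ 145.12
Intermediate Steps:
o = 118979/6 (o = -23/138 + 19830 = -23*1/138 + 19830 = -1/6 + 19830 = 118979/6 ≈ 19830.)
x(W) = 5 + W**2
sqrt(x(35) + o) = sqrt((5 + 35**2) + 118979/6) = sqrt((5 + 1225) + 118979/6) = sqrt(1230 + 118979/6) = sqrt(126359/6) = sqrt(758154)/6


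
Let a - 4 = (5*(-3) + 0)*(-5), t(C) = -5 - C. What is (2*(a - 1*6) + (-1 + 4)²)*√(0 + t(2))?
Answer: 155*I*√7 ≈ 410.09*I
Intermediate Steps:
a = 79 (a = 4 + (5*(-3) + 0)*(-5) = 4 + (-15 + 0)*(-5) = 4 - 15*(-5) = 4 + 75 = 79)
(2*(a - 1*6) + (-1 + 4)²)*√(0 + t(2)) = (2*(79 - 1*6) + (-1 + 4)²)*√(0 + (-5 - 1*2)) = (2*(79 - 6) + 3²)*√(0 + (-5 - 2)) = (2*73 + 9)*√(0 - 7) = (146 + 9)*√(-7) = 155*(I*√7) = 155*I*√7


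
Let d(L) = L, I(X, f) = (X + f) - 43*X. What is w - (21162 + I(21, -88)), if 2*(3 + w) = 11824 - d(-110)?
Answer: -14228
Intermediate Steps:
I(X, f) = f - 42*X
w = 5964 (w = -3 + (11824 - 1*(-110))/2 = -3 + (11824 + 110)/2 = -3 + (1/2)*11934 = -3 + 5967 = 5964)
w - (21162 + I(21, -88)) = 5964 - (21162 + (-88 - 42*21)) = 5964 - (21162 + (-88 - 882)) = 5964 - (21162 - 970) = 5964 - 1*20192 = 5964 - 20192 = -14228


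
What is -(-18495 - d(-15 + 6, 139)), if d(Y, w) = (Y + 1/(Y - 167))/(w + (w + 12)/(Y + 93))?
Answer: 9624542775/520388 ≈ 18495.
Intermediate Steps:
d(Y, w) = (Y + 1/(-167 + Y))/(w + (12 + w)/(93 + Y))
-(-18495 - d(-15 + 6, 139)) = -(-18495 - (-93 - (-15 + 6)**3 + 74*(-15 + 6)**2 + 15530*(-15 + 6))/(2004 - 12*(-15 + 6) + 15698*139 - 1*139*(-15 + 6)**2 + 73*(-15 + 6)*139)) = -(-18495 - (-93 - 1*(-9)**3 + 74*(-9)**2 + 15530*(-9))/(2004 - 12*(-9) + 2182022 - 1*139*(-9)**2 + 73*(-9)*139)) = -(-18495 - (-93 - 1*(-729) + 74*81 - 139770)/(2004 + 108 + 2182022 - 1*139*81 - 91323)) = -(-18495 - (-93 + 729 + 5994 - 139770)/(2004 + 108 + 2182022 - 11259 - 91323)) = -(-18495 - (-133140)/2081552) = -(-18495 - 1*(-33285/520388)) = -(-18495 + 33285/520388) = -1*(-9624542775/520388) = 9624542775/520388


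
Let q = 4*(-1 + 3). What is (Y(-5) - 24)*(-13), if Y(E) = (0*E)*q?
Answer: 312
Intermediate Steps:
q = 8 (q = 4*2 = 8)
Y(E) = 0 (Y(E) = (0*E)*8 = 0*8 = 0)
(Y(-5) - 24)*(-13) = (0 - 24)*(-13) = -24*(-13) = 312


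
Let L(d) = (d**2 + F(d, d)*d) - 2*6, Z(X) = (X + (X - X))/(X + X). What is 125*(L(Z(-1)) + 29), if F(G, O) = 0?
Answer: 8625/4 ≈ 2156.3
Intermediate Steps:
Z(X) = 1/2 (Z(X) = (X + 0)/((2*X)) = X*(1/(2*X)) = 1/2)
L(d) = -12 + d**2 (L(d) = (d**2 + 0*d) - 2*6 = (d**2 + 0) - 12 = d**2 - 12 = -12 + d**2)
125*(L(Z(-1)) + 29) = 125*((-12 + (1/2)**2) + 29) = 125*((-12 + 1/4) + 29) = 125*(-47/4 + 29) = 125*(69/4) = 8625/4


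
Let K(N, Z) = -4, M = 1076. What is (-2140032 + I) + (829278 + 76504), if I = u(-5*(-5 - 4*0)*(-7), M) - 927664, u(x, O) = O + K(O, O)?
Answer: -2160842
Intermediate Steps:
u(x, O) = -4 + O (u(x, O) = O - 4 = -4 + O)
I = -926592 (I = (-4 + 1076) - 927664 = 1072 - 927664 = -926592)
(-2140032 + I) + (829278 + 76504) = (-2140032 - 926592) + (829278 + 76504) = -3066624 + 905782 = -2160842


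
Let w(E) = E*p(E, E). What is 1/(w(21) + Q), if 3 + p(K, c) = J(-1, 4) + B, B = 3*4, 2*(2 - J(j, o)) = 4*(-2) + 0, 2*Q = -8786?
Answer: -1/4078 ≈ -0.00024522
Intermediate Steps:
Q = -4393 (Q = (1/2)*(-8786) = -4393)
J(j, o) = 6 (J(j, o) = 2 - (4*(-2) + 0)/2 = 2 - (-8 + 0)/2 = 2 - 1/2*(-8) = 2 + 4 = 6)
B = 12
p(K, c) = 15 (p(K, c) = -3 + (6 + 12) = -3 + 18 = 15)
w(E) = 15*E (w(E) = E*15 = 15*E)
1/(w(21) + Q) = 1/(15*21 - 4393) = 1/(315 - 4393) = 1/(-4078) = -1/4078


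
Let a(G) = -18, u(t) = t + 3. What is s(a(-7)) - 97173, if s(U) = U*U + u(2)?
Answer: -96844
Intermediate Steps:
u(t) = 3 + t
s(U) = 5 + U**2 (s(U) = U*U + (3 + 2) = U**2 + 5 = 5 + U**2)
s(a(-7)) - 97173 = (5 + (-18)**2) - 97173 = (5 + 324) - 97173 = 329 - 97173 = -96844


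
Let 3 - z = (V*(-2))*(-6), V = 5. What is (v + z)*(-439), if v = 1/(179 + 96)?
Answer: 6880886/275 ≈ 25021.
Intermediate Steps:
z = -57 (z = 3 - 5*(-2)*(-6) = 3 - (-10)*(-6) = 3 - 1*60 = 3 - 60 = -57)
v = 1/275 ≈ 0.0036364
(v + z)*(-439) = (1/275 - 57)*(-439) = -15674/275*(-439) = 6880886/275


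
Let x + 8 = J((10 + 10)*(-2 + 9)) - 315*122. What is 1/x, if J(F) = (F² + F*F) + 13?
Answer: 1/775 ≈ 0.0012903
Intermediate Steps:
J(F) = 13 + 2*F² (J(F) = (F² + F²) + 13 = 2*F² + 13 = 13 + 2*F²)
x = 775 (x = -8 + ((13 + 2*((10 + 10)*(-2 + 9))²) - 315*122) = -8 + ((13 + 2*(20*7)²) - 38430) = -8 + ((13 + 2*140²) - 38430) = -8 + ((13 + 2*19600) - 38430) = -8 + ((13 + 39200) - 38430) = -8 + (39213 - 38430) = -8 + 783 = 775)
1/x = 1/775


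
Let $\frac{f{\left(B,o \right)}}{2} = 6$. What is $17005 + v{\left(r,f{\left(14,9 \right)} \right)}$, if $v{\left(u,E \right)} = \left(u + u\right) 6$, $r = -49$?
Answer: $16417$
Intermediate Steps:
$f{\left(B,o \right)} = 12$ ($f{\left(B,o \right)} = 2 \cdot 6 = 12$)
$v{\left(u,E \right)} = 12 u$ ($v{\left(u,E \right)} = 2 u 6 = 12 u$)
$17005 + v{\left(r,f{\left(14,9 \right)} \right)} = 17005 + 12 \left(-49\right) = 17005 - 588 = 16417$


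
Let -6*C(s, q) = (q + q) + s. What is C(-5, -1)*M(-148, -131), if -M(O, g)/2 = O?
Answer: 1036/3 ≈ 345.33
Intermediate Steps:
C(s, q) = -q/3 - s/6 (C(s, q) = -((q + q) + s)/6 = -(2*q + s)/6 = -(s + 2*q)/6 = -q/3 - s/6)
M(O, g) = -2*O
C(-5, -1)*M(-148, -131) = (-⅓*(-1) - ⅙*(-5))*(-2*(-148)) = (⅓ + ⅚)*296 = (7/6)*296 = 1036/3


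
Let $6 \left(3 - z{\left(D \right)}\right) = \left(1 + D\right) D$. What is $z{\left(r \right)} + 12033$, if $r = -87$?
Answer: $10789$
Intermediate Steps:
$z{\left(D \right)} = 3 - \frac{D \left(1 + D\right)}{6}$ ($z{\left(D \right)} = 3 - \frac{\left(1 + D\right) D}{6} = 3 - \frac{D \left(1 + D\right)}{6}$)
$z{\left(r \right)} + 12033 = \left(3 - - \frac{29}{2} - \frac{\left(-87\right)^{2}}{6}\right) + 12033 = \left(3 + \frac{29}{2} - \frac{2523}{2}\right) + 12033 = -1244 + 12033 = 10789$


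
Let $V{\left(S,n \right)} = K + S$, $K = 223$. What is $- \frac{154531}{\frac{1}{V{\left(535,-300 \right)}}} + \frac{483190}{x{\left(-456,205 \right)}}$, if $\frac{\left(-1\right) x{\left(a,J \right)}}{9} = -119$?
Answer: $- \frac{125450564168}{1071} \approx -1.1713 \cdot 10^{8}$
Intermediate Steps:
$x{\left(a,J \right)} = 1071$ ($x{\left(a,J \right)} = \left(-9\right) \left(-119\right) = 1071$)
$V{\left(S,n \right)} = 223 + S$
$- \frac{154531}{\frac{1}{V{\left(535,-300 \right)}}} + \frac{483190}{x{\left(-456,205 \right)}} = - \frac{154531}{\frac{1}{223 + 535}} + \frac{483190}{1071} = - \frac{154531}{\frac{1}{758}} + 483190 \cdot \frac{1}{1071} = - 154531 \frac{1}{\frac{1}{758}} + \frac{483190}{1071} = \left(-154531\right) 758 + \frac{483190}{1071} = -117134498 + \frac{483190}{1071} = - \frac{125450564168}{1071}$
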